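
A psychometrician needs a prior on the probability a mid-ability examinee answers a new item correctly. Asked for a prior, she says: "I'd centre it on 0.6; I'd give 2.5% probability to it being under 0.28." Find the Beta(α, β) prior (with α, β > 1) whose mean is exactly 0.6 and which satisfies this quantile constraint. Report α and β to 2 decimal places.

α ≈ 5.23, β ≈ 3.49

With mean 0.6 fixed, write α = 0.6s, β = 0.4s where s = α+β.
Need P(θ < 0.28) = 0.025 under Beta(0.6s, 0.4s). Normal approximation: (q−m)/√(m(1−m)/s) ≈ z_{0.025} = -1.96, so s ≈ 0.6·0.4·(-1.96)²/(0.28−0.6)² = 9.0.
At s = 9.0: P(θ<0.28) ≈ 0.023. Adjusting to match 0.025 gives s ≈ 8.72.
So α = 0.6·8.72 ≈ 5.23, β = 0.4·8.72 ≈ 3.49.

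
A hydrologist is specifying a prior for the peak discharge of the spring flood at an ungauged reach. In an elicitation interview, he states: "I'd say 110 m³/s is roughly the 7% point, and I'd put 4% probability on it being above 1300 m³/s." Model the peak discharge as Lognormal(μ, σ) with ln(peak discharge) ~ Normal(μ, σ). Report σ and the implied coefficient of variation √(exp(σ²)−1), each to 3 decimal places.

If T ~ Lognormal(μ,σ) then ln T ~ Normal(μ,σ), so the p-quantile of ln T is μ + z_p·σ.
ln(110) = 4.7 and ln(1300) = 7.17; z_{0.07} = -1.476, z_{0.96} = 1.751.
σ = (7.17 − 4.7)/(1.751 − (-1.476)) = 0.765.
μ = 4.7 − (-1.476)·0.765 = 5.830.
CV = √(exp(σ²)−1) = √(exp(0.5859)−1) = 0.893.

σ ≈ 0.765, CV ≈ 0.893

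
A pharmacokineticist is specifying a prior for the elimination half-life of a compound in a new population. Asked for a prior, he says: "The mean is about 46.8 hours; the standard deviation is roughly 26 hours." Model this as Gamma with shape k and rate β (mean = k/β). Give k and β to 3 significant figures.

k ≈ 3.24, β ≈ 0.0692

For Gamma(k, rate β): mean = k/β, variance = k/β², so CV = 1/√k.
CV = SD/mean = 26/46.8 = 0.5556, hence k = 1/CV² = 3.24.
Then β = k/mean = 3.24/46.8 = 0.0692.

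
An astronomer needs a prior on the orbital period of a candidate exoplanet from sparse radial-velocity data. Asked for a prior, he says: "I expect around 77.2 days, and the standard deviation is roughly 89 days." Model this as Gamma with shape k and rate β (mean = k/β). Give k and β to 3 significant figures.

k ≈ 0.752, β ≈ 0.00975

For Gamma(k, rate β): mean = k/β, variance = k/β², so CV = 1/√k.
CV = SD/mean = 89/77.2 = 1.153, hence k = 1/CV² = 0.752.
Then β = k/mean = 0.752/77.2 = 0.00975.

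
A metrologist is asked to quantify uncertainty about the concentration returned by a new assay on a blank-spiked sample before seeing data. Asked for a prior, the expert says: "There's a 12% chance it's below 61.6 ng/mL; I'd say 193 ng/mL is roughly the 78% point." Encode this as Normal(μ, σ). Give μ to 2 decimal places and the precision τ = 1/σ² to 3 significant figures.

μ = 140.89, τ = 0.00022

The p-quantile of Normal(μ,σ) is μ + z_p·σ, with z_{0.12} = -1.175 and z_{0.78} = 0.7722.
Eliminate σ: μ = (z₂·x₁ − z₁·x₂)/(z₂ − z₁) = (0.7722·61.6 − (-1.175)·193)/1.947 = 140.89.
Then σ = (x₂ − x₁)/(z₂ − z₁) = (193 − 61.6)/1.947 = 67.48.
Precision τ = 1/σ² = 1/67.48² = 0.00022.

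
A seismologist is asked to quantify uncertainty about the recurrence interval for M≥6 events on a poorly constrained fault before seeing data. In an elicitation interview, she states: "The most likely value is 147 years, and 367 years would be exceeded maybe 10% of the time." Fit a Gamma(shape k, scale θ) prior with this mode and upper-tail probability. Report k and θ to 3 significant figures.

k ≈ 3.29, θ ≈ 64.1

Gamma(k,θ) with k>1 has mode (k−1)θ, so θ = 147/(k−1).
Need P(X < 367) = 0.9 with θ tied to k this way. Start at k = 2, θ = 147: P(X<367) ≈ 0.712.
Too low — raise k to concentrate. Iterating converges to k ≈ 3.29.
Then θ = 147/(3.29−1) ≈ 64.1.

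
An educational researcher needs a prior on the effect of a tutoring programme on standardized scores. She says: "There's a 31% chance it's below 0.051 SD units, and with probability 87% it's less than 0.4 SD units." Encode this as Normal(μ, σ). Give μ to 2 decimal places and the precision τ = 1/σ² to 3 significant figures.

μ = 0.16, τ = 21.6

For Normal(μ,σ), the p-quantile is μ + z_p·σ. Here z_{0.31} = -0.4959, z_{0.87} = 1.126.
So 0.051 = μ − 0.4959σ and 0.4 = μ + 1.126σ.
Subtracting: σ = (0.4 − 0.051)/(1.126 − (-0.4959)) = 0.22.
Then μ = 0.051 − (-0.4959)·0.22 = 0.16.
Precision τ = 1/σ² = 1/0.2151² = 21.6.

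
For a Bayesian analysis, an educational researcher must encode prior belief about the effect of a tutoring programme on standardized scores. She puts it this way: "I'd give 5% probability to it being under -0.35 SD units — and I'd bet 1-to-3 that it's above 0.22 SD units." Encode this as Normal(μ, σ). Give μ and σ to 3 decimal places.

μ = 0.054, σ = 0.246

For Normal(μ,σ), the p-quantile is μ + z_p·σ. Here z_{0.05} = -1.645, z_{0.75} = 0.6745.
So -0.35 = μ − 1.645σ and 0.22 = μ + 0.6745σ.
Subtracting: σ = (0.22 − -0.35)/(0.6745 − (-1.645)) = 0.246.
Then μ = -0.35 − (-1.645)·0.246 = 0.054.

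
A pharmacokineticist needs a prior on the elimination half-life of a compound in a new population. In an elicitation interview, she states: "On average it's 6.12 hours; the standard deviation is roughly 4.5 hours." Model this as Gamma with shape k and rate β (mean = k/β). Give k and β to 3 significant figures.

For Gamma(k, rate β): mean = k/β, variance = k/β², so CV = 1/√k.
CV = SD/mean = 4.5/6.12 = 0.7353, hence k = 1/CV² = 1.85.
Then β = k/mean = 1.85/6.12 = 0.302.

k ≈ 1.85, β ≈ 0.302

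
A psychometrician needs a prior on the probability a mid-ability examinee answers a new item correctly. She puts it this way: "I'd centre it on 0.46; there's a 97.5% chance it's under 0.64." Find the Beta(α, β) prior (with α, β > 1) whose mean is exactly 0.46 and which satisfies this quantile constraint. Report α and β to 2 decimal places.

α ≈ 13.27, β ≈ 15.58

With mean 0.46 fixed, write α = 0.46s, β = 0.54s where s = α+β.
Need P(θ < 0.64) = 0.975 under Beta(0.46s, 0.54s). Normal approximation: (q−m)/√(m(1−m)/s) ≈ z_{0.975} = 1.96, so s ≈ 0.46·0.54·(1.96)²/(0.64−0.46)² = 29.5.
At s = 29.5: P(θ<0.64) ≈ 0.976. Adjusting to match 0.975 gives s ≈ 28.85.
So α = 0.46·28.85 ≈ 13.27, β = 0.54·28.85 ≈ 15.58.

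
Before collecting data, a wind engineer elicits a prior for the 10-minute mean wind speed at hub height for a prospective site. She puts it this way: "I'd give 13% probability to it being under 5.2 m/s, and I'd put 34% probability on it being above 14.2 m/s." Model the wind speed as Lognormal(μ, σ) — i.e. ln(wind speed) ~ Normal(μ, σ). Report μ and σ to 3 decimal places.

If T ~ Lognormal(μ,σ) then ln T ~ Normal(μ,σ), so the p-quantile of ln T is μ + z_p·σ.
ln(5.2) = 1.649 and ln(14.2) = 2.653; z_{0.13} = -1.126, z_{0.66} = 0.4125.
σ = (2.653 − 1.649)/(0.4125 − (-1.126)) = 0.653.
μ = 1.649 − (-1.126)·0.653 = 2.384.

μ ≈ 2.384, σ ≈ 0.653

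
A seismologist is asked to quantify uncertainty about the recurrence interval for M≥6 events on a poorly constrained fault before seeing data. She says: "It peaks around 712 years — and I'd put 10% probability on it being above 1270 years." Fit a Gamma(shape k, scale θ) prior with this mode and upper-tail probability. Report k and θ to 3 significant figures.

Gamma(k,θ) with k>1 has mode (k−1)θ, so θ = 712/(k−1).
Need P(X < 1270) = 0.9 with θ tied to k this way. Start at k = 2, θ = 712: P(X<1270) ≈ 0.532.
Too low — raise k to concentrate. Iterating converges to k ≈ 6.68.
Then θ = 712/(6.68−1) ≈ 125.

k ≈ 6.68, θ ≈ 125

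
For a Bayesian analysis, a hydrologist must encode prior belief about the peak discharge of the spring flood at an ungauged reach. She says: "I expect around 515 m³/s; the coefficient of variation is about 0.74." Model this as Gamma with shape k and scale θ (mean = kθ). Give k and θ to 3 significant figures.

k ≈ 1.83, θ ≈ 282

For Gamma(k, scale θ): mean = kθ, variance = kθ², so CV = 1/√k.
CV = 0.74, hence k = 1/CV² = 1.83.
Then θ = mean/k = 515/1.83 = 282.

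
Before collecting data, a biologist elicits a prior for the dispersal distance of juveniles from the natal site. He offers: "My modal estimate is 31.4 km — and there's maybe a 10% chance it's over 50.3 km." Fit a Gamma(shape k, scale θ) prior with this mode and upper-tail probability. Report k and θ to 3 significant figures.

Gamma(k,θ) with k>1 has mode (k−1)θ, so θ = 31.4/(k−1).
Need P(X < 50.3) = 0.9 with θ tied to k this way. Start at k = 2, θ = 31.4: P(X<50.3) ≈ 0.476.
Too low — raise k to concentrate. Iterating converges to k ≈ 9.46.
Then θ = 31.4/(9.46−1) ≈ 3.71.

k ≈ 9.46, θ ≈ 3.71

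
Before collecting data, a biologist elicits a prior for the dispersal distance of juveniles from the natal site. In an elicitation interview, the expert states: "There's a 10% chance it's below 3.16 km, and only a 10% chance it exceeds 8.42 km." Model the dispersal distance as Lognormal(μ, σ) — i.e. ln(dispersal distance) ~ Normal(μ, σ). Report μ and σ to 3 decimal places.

If T ~ Lognormal(μ,σ) then ln T ~ Normal(μ,σ), so the p-quantile of ln T is μ + z_p·σ.
ln(3.16) = 1.151 and ln(8.42) = 2.131; z_{0.1} = -1.282, z_{0.9} = 1.282.
σ = (2.131 − 1.151)/(1.282 − (-1.282)) = 0.382.
μ = 1.151 − (-1.282)·0.382 = 1.641.

μ ≈ 1.641, σ ≈ 0.382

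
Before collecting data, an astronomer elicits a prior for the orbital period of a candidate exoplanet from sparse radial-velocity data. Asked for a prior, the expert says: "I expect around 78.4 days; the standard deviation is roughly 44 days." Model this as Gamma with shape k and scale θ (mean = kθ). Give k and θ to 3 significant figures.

For Gamma(k, scale θ): mean = kθ, variance = kθ², so CV = 1/√k.
CV = SD/mean = 44/78.4 = 0.5612, hence k = 1/CV² = 3.17.
Then θ = mean/k = 78.4/3.17 = 24.7.

k ≈ 3.17, θ ≈ 24.7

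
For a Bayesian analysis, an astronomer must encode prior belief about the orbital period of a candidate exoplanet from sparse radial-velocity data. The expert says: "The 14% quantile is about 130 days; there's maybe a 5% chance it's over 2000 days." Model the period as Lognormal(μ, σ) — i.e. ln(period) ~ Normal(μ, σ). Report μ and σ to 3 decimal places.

μ ≈ 5.951, σ ≈ 1.003

If T ~ Lognormal(μ,σ) then ln T ~ Normal(μ,σ), so the p-quantile of ln T is μ + z_p·σ.
ln(130) = 4.868 and ln(2000) = 7.601; z_{0.14} = -1.08, z_{0.95} = 1.645.
σ = (7.601 − 4.868)/(1.645 − (-1.08)) = 1.003.
μ = 4.868 − (-1.08)·1.003 = 5.951.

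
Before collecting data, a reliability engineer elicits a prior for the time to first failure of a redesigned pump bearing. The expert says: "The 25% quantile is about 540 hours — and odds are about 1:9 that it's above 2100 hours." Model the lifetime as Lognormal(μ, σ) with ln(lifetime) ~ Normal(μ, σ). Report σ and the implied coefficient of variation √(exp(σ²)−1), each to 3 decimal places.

If T ~ Lognormal(μ,σ) then ln T ~ Normal(μ,σ), so the p-quantile of ln T is μ + z_p·σ.
ln(540) = 6.292 and ln(2100) = 7.65; z_{0.25} = -0.6745, z_{0.9} = 1.282.
σ = (7.65 − 6.292)/(1.282 − (-0.6745)) = 0.694.
μ = 6.292 − (-0.6745)·0.694 = 6.760.
CV = √(exp(σ²)−1) = √(exp(0.4821)−1) = 0.787.

σ ≈ 0.694, CV ≈ 0.787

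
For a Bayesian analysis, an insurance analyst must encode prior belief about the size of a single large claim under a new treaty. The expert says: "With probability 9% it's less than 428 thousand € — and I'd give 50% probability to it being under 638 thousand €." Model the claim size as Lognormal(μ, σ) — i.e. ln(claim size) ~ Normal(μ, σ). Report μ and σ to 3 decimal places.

If T ~ Lognormal(μ,σ) then ln T ~ Normal(μ,σ), so the p-quantile of ln T is μ + z_p·σ.
ln(428) = 6.059 and ln(638) = 6.458; z_{0.09} = -1.341, z_{0.5} = 0.
σ = (6.458 − 6.059)/(0 − (-1.341)) = 0.298.
μ = 6.059 − (-1.341)·0.298 = 6.458.

μ ≈ 6.458, σ ≈ 0.298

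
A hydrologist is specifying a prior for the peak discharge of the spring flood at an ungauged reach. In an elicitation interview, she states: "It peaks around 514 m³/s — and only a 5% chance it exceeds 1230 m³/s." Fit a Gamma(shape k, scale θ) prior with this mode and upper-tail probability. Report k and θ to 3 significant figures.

k ≈ 4.58, θ ≈ 143

Gamma(k,θ) with k>1 has mode (k−1)θ, so θ = 514/(k−1).
Need P(X < 1230) = 0.95 with θ tied to k this way. Start at k = 2, θ = 514: P(X<1230) ≈ 0.690.
Too low — raise k to concentrate. Iterating converges to k ≈ 4.58.
Then θ = 514/(4.58−1) ≈ 143.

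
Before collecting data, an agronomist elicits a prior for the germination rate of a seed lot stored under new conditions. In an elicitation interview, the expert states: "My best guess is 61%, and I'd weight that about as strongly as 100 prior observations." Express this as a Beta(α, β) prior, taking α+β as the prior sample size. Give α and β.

α = 61, β = 39

Under the effective-sample-size interpretation, Beta(α, β) has prior mean α/(α+β) and prior sample size α+β.
So α+β = 100 and α/(α+β) = 0.61, giving α = 0.61·100 = 61 and β = 100 − 61 = 39.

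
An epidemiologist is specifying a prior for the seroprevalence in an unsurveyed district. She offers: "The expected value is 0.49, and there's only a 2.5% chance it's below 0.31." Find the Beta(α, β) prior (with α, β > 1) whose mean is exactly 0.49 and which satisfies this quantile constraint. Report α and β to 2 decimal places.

With mean 0.49 fixed, write α = 0.49s, β = 0.51s where s = α+β.
Need P(θ < 0.31) = 0.025 under Beta(0.49s, 0.51s). Normal approximation: (q−m)/√(m(1−m)/s) ≈ z_{0.025} = -1.96, so s ≈ 0.49·0.51·(-1.96)²/(0.31−0.49)² = 29.6.
At s = 29.6: P(θ<0.31) ≈ 0.022. Adjusting to match 0.025 gives s ≈ 27.93.
So α = 0.49·27.93 ≈ 13.69, β = 0.51·27.93 ≈ 14.24.

α ≈ 13.69, β ≈ 14.24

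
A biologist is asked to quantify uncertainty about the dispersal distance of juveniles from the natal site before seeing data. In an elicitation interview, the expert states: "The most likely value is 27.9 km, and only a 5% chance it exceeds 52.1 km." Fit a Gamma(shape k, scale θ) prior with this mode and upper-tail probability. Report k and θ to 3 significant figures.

k ≈ 8.13, θ ≈ 3.91

Gamma(k,θ) with k>1 has mode (k−1)θ, so θ = 27.9/(k−1).
Need P(X < 52.1) = 0.95 with θ tied to k this way. Start at k = 2, θ = 27.9: P(X<52.1) ≈ 0.557.
Too low — raise k to concentrate. Iterating converges to k ≈ 8.13.
Then θ = 27.9/(8.13−1) ≈ 3.91.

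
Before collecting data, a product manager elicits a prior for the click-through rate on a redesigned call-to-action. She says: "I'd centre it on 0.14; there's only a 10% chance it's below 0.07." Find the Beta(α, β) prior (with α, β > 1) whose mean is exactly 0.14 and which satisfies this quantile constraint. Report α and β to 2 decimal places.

α ≈ 4.72, β ≈ 28.99

With mean 0.14 fixed, write α = 0.14s, β = 0.86s where s = α+β.
Need P(θ < 0.07) = 0.1 under Beta(0.14s, 0.86s). Normal approximation: (q−m)/√(m(1−m)/s) ≈ z_{0.1} = -1.28, so s ≈ 0.14·0.86·(-1.28)²/(0.07−0.14)² = 40.4.
At s = 40.4: P(θ<0.07) ≈ 0.077. Adjusting to match 0.1 gives s ≈ 33.71.
So α = 0.14·33.71 ≈ 4.72, β = 0.86·33.71 ≈ 28.99.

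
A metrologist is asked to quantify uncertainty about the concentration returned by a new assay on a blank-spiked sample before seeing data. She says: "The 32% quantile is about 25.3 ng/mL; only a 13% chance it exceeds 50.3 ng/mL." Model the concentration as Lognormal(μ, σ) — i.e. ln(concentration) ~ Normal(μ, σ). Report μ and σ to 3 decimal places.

μ ≈ 3.432, σ ≈ 0.431

If T ~ Lognormal(μ,σ) then ln T ~ Normal(μ,σ), so the p-quantile of ln T is μ + z_p·σ.
ln(25.3) = 3.231 and ln(50.3) = 3.918; z_{0.32} = -0.4677, z_{0.87} = 1.126.
σ = (3.918 − 3.231)/(1.126 − (-0.4677)) = 0.431.
μ = 3.231 − (-0.4677)·0.431 = 3.432.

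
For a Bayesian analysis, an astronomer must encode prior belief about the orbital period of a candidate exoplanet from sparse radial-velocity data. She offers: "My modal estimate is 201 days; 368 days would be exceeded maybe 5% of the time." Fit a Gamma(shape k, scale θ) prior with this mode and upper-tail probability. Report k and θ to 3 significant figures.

k ≈ 8.61, θ ≈ 26.4

Gamma(k,θ) with k>1 has mode (k−1)θ, so θ = 201/(k−1).
Need P(X < 368) = 0.95 with θ tied to k this way. Start at k = 2, θ = 201: P(X<368) ≈ 0.546.
Too low — raise k to concentrate. Iterating converges to k ≈ 8.61.
Then θ = 201/(8.61−1) ≈ 26.4.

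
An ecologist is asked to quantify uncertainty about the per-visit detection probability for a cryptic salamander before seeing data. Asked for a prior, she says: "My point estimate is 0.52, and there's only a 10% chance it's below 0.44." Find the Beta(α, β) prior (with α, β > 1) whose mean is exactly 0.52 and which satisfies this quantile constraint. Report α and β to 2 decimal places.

With mean 0.52 fixed, write α = 0.52s, β = 0.48s where s = α+β.
Need P(θ < 0.44) = 0.1 under Beta(0.52s, 0.48s). Normal approximation: (q−m)/√(m(1−m)/s) ≈ z_{0.1} = -1.28, so s ≈ 0.52·0.48·(-1.28)²/(0.44−0.52)² = 64.1.
At s = 64.1: P(θ<0.44) ≈ 0.100. Adjusting to match 0.1 gives s ≈ 63.94.
So α = 0.52·63.94 ≈ 33.25, β = 0.48·63.94 ≈ 30.69.

α ≈ 33.25, β ≈ 30.69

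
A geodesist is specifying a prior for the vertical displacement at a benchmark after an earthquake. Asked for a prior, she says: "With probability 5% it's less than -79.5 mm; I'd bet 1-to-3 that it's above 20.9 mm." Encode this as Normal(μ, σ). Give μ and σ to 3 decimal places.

μ = -8.297, σ = 43.288

For Normal(μ,σ), the p-quantile is μ + z_p·σ. Here z_{0.05} = -1.645, z_{0.75} = 0.6745.
So -79.5 = μ − 1.645σ and 20.9 = μ + 0.6745σ.
Subtracting: σ = (20.9 − -79.5)/(0.6745 − (-1.645)) = 43.288.
Then μ = -79.5 − (-1.645)·43.288 = -8.297.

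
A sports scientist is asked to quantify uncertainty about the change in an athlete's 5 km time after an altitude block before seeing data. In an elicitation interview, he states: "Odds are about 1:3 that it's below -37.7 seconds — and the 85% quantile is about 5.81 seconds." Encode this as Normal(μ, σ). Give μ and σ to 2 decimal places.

For Normal(μ,σ), the p-quantile is μ + z_p·σ. Here z_{0.25} = -0.6745, z_{0.85} = 1.036.
So -37.7 = μ − 0.6745σ and 5.81 = μ + 1.036σ.
Subtracting: σ = (5.81 − -37.7)/(1.036 − (-0.6745)) = 25.43.
Then μ = -37.7 − (-0.6745)·25.43 = -20.55.

μ = -20.55, σ = 25.43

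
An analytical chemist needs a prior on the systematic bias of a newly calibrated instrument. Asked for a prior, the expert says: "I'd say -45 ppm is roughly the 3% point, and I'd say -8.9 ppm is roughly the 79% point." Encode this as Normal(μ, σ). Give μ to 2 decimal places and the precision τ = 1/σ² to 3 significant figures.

μ = -19.73, τ = 0.00554

The p-quantile of Normal(μ,σ) is μ + z_p·σ, with z_{0.03} = -1.881 and z_{0.79} = 0.8064.
Eliminate σ: μ = (z₂·x₁ − z₁·x₂)/(z₂ − z₁) = (0.8064·-45 − (-1.881)·-8.9)/2.687 = -19.73.
Then σ = (x₂ − x₁)/(z₂ − z₁) = (-8.9 − -45)/2.687 = 13.43.
Precision τ = 1/σ² = 1/13.43² = 0.00554.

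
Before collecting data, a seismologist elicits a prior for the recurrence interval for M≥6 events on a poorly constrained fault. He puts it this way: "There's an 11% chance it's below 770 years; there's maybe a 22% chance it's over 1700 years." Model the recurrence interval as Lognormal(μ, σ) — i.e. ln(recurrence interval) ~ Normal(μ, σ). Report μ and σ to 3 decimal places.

If T ~ Lognormal(μ,σ) then ln T ~ Normal(μ,σ), so the p-quantile of ln T is μ + z_p·σ.
ln(770) = 6.646 and ln(1700) = 7.438; z_{0.11} = -1.227, z_{0.78} = 0.7722.
σ = (7.438 − 6.646)/(0.7722 − (-1.227)) = 0.396.
μ = 6.646 − (-1.227)·0.396 = 7.132.

μ ≈ 7.132, σ ≈ 0.396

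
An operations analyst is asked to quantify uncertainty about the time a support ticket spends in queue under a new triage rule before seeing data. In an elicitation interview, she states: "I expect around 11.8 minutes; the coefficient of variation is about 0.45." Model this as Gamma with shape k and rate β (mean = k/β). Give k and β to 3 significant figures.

For Gamma(k, rate β): mean = k/β, variance = k/β², so CV = 1/√k.
CV = 0.45, hence k = 1/CV² = 4.94.
Then β = k/mean = 4.94/11.8 = 0.418.

k ≈ 4.94, β ≈ 0.418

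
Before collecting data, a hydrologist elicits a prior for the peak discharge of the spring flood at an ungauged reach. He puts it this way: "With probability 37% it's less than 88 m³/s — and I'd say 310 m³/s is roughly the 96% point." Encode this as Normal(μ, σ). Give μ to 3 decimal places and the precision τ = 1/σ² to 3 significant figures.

The p-quantile of Normal(μ,σ) is μ + z_p·σ, with z_{0.37} = -0.3319 and z_{0.96} = 1.751.
Eliminate σ: μ = (z₂·x₁ − z₁·x₂)/(z₂ − z₁) = (1.751·88 − (-0.3319)·310)/2.083 = 123.376.
Then σ = (x₂ − x₁)/(z₂ − z₁) = (310 − 88)/2.083 = 106.601.
Precision τ = 1/σ² = 1/106.6² = 8.8e-05.

μ = 123.376, τ = 8.8e-05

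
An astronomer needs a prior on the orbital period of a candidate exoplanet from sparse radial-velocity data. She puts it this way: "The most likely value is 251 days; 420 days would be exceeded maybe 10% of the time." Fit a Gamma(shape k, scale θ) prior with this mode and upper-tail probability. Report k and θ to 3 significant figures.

k ≈ 8.13, θ ≈ 35.2

Gamma(k,θ) with k>1 has mode (k−1)θ, so θ = 251/(k−1).
Need P(X < 420) = 0.9 with θ tied to k this way. Start at k = 2, θ = 251: P(X<420) ≈ 0.498.
Too low — raise k to concentrate. Iterating converges to k ≈ 8.13.
Then θ = 251/(8.13−1) ≈ 35.2.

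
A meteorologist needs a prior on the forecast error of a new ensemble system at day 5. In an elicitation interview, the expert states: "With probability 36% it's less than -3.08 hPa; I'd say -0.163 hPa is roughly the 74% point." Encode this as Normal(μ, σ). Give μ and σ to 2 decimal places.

The p-quantile of Normal(μ,σ) is μ + z_p·σ, with z_{0.36} = -0.3585 and z_{0.74} = 0.6433.
Eliminate σ: μ = (z₂·x₁ − z₁·x₂)/(z₂ − z₁) = (0.6433·-3.08 − (-0.3585)·-0.163)/1.002 = -2.04.
Then σ = (x₂ − x₁)/(z₂ − z₁) = (-0.163 − -3.08)/1.002 = 2.91.

μ = -2.04, σ = 2.91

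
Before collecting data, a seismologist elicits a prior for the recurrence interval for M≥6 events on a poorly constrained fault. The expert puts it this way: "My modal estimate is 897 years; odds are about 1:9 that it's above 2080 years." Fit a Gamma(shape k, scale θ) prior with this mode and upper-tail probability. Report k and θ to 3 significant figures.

Gamma(k,θ) with k>1 has mode (k−1)θ, so θ = 897/(k−1).
Need P(X < 2080) = 0.9 with θ tied to k this way. Start at k = 2, θ = 897: P(X<2080) ≈ 0.673.
Too low — raise k to concentrate. Iterating converges to k ≈ 3.72.
Then θ = 897/(3.72−1) ≈ 330.

k ≈ 3.72, θ ≈ 330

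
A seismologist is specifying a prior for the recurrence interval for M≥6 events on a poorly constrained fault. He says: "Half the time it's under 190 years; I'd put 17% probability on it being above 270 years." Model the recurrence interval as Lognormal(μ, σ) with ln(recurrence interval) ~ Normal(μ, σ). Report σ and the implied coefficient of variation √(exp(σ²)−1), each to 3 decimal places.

σ ≈ 0.368, CV ≈ 0.381

If T ~ Lognormal(μ,σ) then ln T ~ Normal(μ,σ), so the p-quantile of ln T is μ + z_p·σ.
ln(190) = 5.247 and ln(270) = 5.598; z_{0.5} = 0, z_{0.83} = 0.9542.
σ = (5.598 − 5.247)/(0.9542 − (0)) = 0.368.
μ = 5.247 − (0)·0.368 = 5.247.
CV = √(exp(σ²)−1) = √(exp(0.1356)−1) = 0.381.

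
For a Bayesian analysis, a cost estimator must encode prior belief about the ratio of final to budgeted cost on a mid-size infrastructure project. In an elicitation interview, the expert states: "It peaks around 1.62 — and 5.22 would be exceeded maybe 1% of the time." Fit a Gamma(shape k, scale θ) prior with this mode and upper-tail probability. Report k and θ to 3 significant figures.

k ≈ 4.23, θ ≈ 0.501

Gamma(k,θ) with k>1 has mode (k−1)θ, so θ = 1.62/(k−1).
Need P(X < 5.22) = 0.99 with θ tied to k this way. Start at k = 2, θ = 1.62: P(X<5.22) ≈ 0.832.
Too low — raise k to concentrate. Iterating converges to k ≈ 4.23.
Then θ = 1.62/(4.23−1) ≈ 0.501.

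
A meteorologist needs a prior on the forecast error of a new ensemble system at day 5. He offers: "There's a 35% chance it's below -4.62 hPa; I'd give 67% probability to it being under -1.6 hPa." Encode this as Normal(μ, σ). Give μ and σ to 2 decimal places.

μ = -3.21, σ = 3.66

The p-quantile of Normal(μ,σ) is μ + z_p·σ, with z_{0.35} = -0.3853 and z_{0.67} = 0.4399.
Eliminate σ: μ = (z₂·x₁ − z₁·x₂)/(z₂ − z₁) = (0.4399·-4.62 − (-0.3853)·-1.6)/0.8252 = -3.21.
Then σ = (x₂ − x₁)/(z₂ − z₁) = (-1.6 − -4.62)/0.8252 = 3.66.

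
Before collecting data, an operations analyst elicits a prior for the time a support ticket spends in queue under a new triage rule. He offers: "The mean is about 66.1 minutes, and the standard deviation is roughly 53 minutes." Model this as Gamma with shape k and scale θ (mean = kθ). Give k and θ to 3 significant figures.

k ≈ 1.56, θ ≈ 42.5

For Gamma(k, scale θ): mean = kθ, variance = kθ², so CV = 1/√k.
CV = SD/mean = 53/66.1 = 0.8018, hence k = 1/CV² = 1.56.
Then θ = mean/k = 66.1/1.56 = 42.5.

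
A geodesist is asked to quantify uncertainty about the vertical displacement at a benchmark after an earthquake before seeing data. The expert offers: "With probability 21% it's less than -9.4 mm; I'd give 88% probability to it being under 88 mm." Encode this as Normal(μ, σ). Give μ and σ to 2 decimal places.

μ = 30.24, σ = 49.16

The p-quantile of Normal(μ,σ) is μ + z_p·σ, with z_{0.21} = -0.8064 and z_{0.88} = 1.175.
Eliminate σ: μ = (z₂·x₁ − z₁·x₂)/(z₂ − z₁) = (1.175·-9.4 − (-0.8064)·88)/1.981 = 30.24.
Then σ = (x₂ − x₁)/(z₂ − z₁) = (88 − -9.4)/1.981 = 49.16.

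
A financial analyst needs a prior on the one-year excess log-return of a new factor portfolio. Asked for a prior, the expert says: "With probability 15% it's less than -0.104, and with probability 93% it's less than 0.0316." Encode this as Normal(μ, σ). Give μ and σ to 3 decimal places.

μ = -0.048, σ = 0.054

For Normal(μ,σ), the p-quantile is μ + z_p·σ. Here z_{0.15} = -1.036, z_{0.93} = 1.476.
So -0.104 = μ − 1.036σ and 0.0316 = μ + 1.476σ.
Subtracting: σ = (0.0316 − -0.104)/(1.476 − (-1.036)) = 0.054.
Then μ = -0.104 − (-1.036)·0.054 = -0.048.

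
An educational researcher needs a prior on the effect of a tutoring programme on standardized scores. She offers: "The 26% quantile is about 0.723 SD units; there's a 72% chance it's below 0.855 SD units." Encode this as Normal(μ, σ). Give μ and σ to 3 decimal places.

The p-quantile of Normal(μ,σ) is μ + z_p·σ, with z_{0.26} = -0.6433 and z_{0.72} = 0.5828.
Eliminate σ: μ = (z₂·x₁ − z₁·x₂)/(z₂ − z₁) = (0.5828·0.723 − (-0.6433)·0.855)/1.226 = 0.792.
Then σ = (x₂ − x₁)/(z₂ − z₁) = (0.855 − 0.723)/1.226 = 0.108.

μ = 0.792, σ = 0.108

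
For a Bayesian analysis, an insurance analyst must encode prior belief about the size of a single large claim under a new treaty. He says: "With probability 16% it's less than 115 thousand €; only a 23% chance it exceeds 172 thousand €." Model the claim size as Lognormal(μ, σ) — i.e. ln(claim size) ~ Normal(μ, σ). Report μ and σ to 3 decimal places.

If T ~ Lognormal(μ,σ) then ln T ~ Normal(μ,σ), so the p-quantile of ln T is μ + z_p·σ.
ln(115) = 4.745 and ln(172) = 5.147; z_{0.16} = -0.9945, z_{0.77} = 0.7388.
σ = (5.147 − 4.745)/(0.7388 − (-0.9945)) = 0.232.
μ = 4.745 − (-0.9945)·0.232 = 4.976.

μ ≈ 4.976, σ ≈ 0.232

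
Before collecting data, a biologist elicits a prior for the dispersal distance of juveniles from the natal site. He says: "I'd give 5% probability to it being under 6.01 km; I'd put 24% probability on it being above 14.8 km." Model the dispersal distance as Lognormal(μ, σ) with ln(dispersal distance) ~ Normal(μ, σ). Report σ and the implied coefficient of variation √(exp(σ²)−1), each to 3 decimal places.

If T ~ Lognormal(μ,σ) then ln T ~ Normal(μ,σ), so the p-quantile of ln T is μ + z_p·σ.
ln(6.01) = 1.793 and ln(14.8) = 2.695; z_{0.05} = -1.645, z_{0.76} = 0.7063.
σ = (2.695 − 1.793)/(0.7063 − (-1.645)) = 0.383.
μ = 1.793 − (-1.645)·0.383 = 2.424.
CV = √(exp(σ²)−1) = √(exp(0.1469)−1) = 0.398.

σ ≈ 0.383, CV ≈ 0.398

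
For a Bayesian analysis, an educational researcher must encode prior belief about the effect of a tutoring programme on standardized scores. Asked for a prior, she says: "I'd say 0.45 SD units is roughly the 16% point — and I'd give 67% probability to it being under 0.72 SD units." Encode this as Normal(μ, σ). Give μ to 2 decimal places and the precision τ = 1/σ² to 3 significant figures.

The p-quantile of Normal(μ,σ) is μ + z_p·σ, with z_{0.16} = -0.9945 and z_{0.67} = 0.4399.
Eliminate σ: μ = (z₂·x₁ − z₁·x₂)/(z₂ − z₁) = (0.4399·0.45 − (-0.9945)·0.72)/1.434 = 0.64.
Then σ = (x₂ − x₁)/(z₂ − z₁) = (0.72 − 0.45)/1.434 = 0.19.
Precision τ = 1/σ² = 1/0.1882² = 28.2.

μ = 0.64, τ = 28.2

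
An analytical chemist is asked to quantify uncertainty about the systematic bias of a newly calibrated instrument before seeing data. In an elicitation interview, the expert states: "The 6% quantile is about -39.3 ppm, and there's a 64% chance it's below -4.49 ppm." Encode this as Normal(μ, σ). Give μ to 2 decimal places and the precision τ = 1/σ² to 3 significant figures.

For Normal(μ,σ), the p-quantile is μ + z_p·σ. Here z_{0.06} = -1.555, z_{0.64} = 0.3585.
So -39.3 = μ − 1.555σ and -4.49 = μ + 0.3585σ.
Subtracting: σ = (-4.49 − -39.3)/(0.3585 − (-1.555)) = 18.19.
Then μ = -39.3 − (-1.555)·18.19 = -11.01.
Precision τ = 1/σ² = 1/18.19² = 0.00302.

μ = -11.01, τ = 0.00302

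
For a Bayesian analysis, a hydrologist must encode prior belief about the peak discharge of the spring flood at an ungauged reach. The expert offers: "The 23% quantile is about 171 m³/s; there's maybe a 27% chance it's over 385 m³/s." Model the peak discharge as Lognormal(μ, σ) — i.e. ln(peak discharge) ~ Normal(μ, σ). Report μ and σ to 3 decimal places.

If T ~ Lognormal(μ,σ) then ln T ~ Normal(μ,σ), so the p-quantile of ln T is μ + z_p·σ.
ln(171) = 5.142 and ln(385) = 5.953; z_{0.23} = -0.7388, z_{0.73} = 0.6128.
σ = (5.953 − 5.142)/(0.6128 − (-0.7388)) = 0.600.
μ = 5.142 − (-0.7388)·0.600 = 5.585.

μ ≈ 5.585, σ ≈ 0.600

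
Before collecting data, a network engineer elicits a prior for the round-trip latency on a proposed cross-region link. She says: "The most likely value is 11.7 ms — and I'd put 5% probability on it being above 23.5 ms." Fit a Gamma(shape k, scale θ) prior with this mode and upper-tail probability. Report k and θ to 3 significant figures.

k ≈ 6.7, θ ≈ 2.05

Gamma(k,θ) with k>1 has mode (k−1)θ, so θ = 11.7/(k−1).
Need P(X < 23.5) = 0.95 with θ tied to k this way. Start at k = 2, θ = 11.7: P(X<23.5) ≈ 0.596.
Too low — raise k to concentrate. Iterating converges to k ≈ 6.7.
Then θ = 11.7/(6.7−1) ≈ 2.05.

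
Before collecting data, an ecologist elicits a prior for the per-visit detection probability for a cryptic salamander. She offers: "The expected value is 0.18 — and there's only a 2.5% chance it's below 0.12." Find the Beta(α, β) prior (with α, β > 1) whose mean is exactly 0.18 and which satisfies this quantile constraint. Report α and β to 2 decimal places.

With mean 0.18 fixed, write α = 0.18s, β = 0.82s where s = α+β.
Need P(θ < 0.12) = 0.025 under Beta(0.18s, 0.82s). Normal approximation: (q−m)/√(m(1−m)/s) ≈ z_{0.025} = -1.96, so s ≈ 0.18·0.82·(-1.96)²/(0.12−0.18)² = 157.5.
At s = 157.5: P(θ<0.12) ≈ 0.017. Adjusting to match 0.025 gives s ≈ 134.34.
So α = 0.18·134.34 ≈ 24.18, β = 0.82·134.34 ≈ 110.16.

α ≈ 24.18, β ≈ 110.16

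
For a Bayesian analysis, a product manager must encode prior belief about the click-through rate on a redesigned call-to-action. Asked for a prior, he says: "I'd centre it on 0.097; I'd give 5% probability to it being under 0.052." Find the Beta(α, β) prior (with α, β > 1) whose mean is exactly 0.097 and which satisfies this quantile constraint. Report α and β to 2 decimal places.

With mean 0.097 fixed, write α = 0.097s, β = 0.903s where s = α+β.
Need P(θ < 0.052) = 0.05 under Beta(0.097s, 0.903s). Normal approximation: (q−m)/√(m(1−m)/s) ≈ z_{0.05} = -1.64, so s ≈ 0.097·0.903·(-1.64)²/(0.052−0.097)² = 117.0.
At s = 117.0: P(θ<0.052) ≈ 0.030. Adjusting to match 0.05 gives s ≈ 92.24.
So α = 0.097·92.24 ≈ 8.95, β = 0.903·92.24 ≈ 83.29.

α ≈ 8.95, β ≈ 83.29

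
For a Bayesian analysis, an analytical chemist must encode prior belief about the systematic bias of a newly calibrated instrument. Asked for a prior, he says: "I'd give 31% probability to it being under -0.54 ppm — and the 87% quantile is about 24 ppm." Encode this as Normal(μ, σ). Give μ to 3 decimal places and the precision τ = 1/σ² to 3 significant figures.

The p-quantile of Normal(μ,σ) is μ + z_p·σ, with z_{0.31} = -0.4959 and z_{0.87} = 1.126.
Eliminate σ: μ = (z₂·x₁ − z₁·x₂)/(z₂ − z₁) = (1.126·-0.54 − (-0.4959)·24)/1.622 = 6.961.
Then σ = (x₂ − x₁)/(z₂ − z₁) = (24 − -0.54)/1.622 = 15.127.
Precision τ = 1/σ² = 1/15.13² = 0.00437.

μ = 6.961, τ = 0.00437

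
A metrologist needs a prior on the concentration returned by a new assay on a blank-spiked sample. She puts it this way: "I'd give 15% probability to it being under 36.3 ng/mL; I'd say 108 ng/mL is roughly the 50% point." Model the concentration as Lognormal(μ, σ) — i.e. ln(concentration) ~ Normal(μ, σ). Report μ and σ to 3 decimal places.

If T ~ Lognormal(μ,σ) then ln T ~ Normal(μ,σ), so the p-quantile of ln T is μ + z_p·σ.
ln(36.3) = 3.592 and ln(108) = 4.682; z_{0.15} = -1.036, z_{0.5} = 0.
σ = (4.682 − 3.592)/(0 − (-1.036)) = 1.052.
μ = 3.592 − (-1.036)·1.052 = 4.682.

μ ≈ 4.682, σ ≈ 1.052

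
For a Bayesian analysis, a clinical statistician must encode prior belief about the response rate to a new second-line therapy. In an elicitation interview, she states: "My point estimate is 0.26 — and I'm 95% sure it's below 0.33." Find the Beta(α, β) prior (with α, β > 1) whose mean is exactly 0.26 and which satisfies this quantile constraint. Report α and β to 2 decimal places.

With mean 0.26 fixed, write α = 0.26s, β = 0.74s where s = α+β.
Need P(θ < 0.33) = 0.95 under Beta(0.26s, 0.74s). Normal approximation: (q−m)/√(m(1−m)/s) ≈ z_{0.95} = 1.64, so s ≈ 0.26·0.74·(1.64)²/(0.33−0.26)² = 106.2.
At s = 106.2: P(θ<0.33) ≈ 0.945. Adjusting to match 0.95 gives s ≈ 112.86.
So α = 0.26·112.86 ≈ 29.34, β = 0.74·112.86 ≈ 83.51.

α ≈ 29.34, β ≈ 83.51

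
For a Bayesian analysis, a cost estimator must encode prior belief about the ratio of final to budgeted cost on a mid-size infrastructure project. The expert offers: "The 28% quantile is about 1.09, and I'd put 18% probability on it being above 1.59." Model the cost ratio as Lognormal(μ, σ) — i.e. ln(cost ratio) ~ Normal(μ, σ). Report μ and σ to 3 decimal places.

μ ≈ 0.233, σ ≈ 0.252

If T ~ Lognormal(μ,σ) then ln T ~ Normal(μ,σ), so the p-quantile of ln T is μ + z_p·σ.
ln(1.09) = 0.08618 and ln(1.59) = 0.4637; z_{0.28} = -0.5828, z_{0.82} = 0.9154.
σ = (0.4637 − 0.08618)/(0.9154 − (-0.5828)) = 0.252.
μ = 0.08618 − (-0.5828)·0.252 = 0.233.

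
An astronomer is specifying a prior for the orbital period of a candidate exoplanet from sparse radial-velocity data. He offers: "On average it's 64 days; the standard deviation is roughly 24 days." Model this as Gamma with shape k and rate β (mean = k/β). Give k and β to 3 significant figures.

k ≈ 7.11, β ≈ 0.111

For Gamma(k, rate β): mean = k/β, variance = k/β², so CV = 1/√k.
CV = SD/mean = 24/64 = 0.375, hence k = 1/CV² = 7.11.
Then β = k/mean = 7.11/64 = 0.111.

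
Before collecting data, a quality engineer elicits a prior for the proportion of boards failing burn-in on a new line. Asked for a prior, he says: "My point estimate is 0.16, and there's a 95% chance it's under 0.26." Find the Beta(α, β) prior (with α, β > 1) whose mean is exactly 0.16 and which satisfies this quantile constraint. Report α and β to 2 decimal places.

α ≈ 6.78, β ≈ 35.60

With mean 0.16 fixed, write α = 0.16s, β = 0.84s where s = α+β.
Need P(θ < 0.26) = 0.95 under Beta(0.16s, 0.84s). Normal approximation: (q−m)/√(m(1−m)/s) ≈ z_{0.95} = 1.64, so s ≈ 0.16·0.84·(1.64)²/(0.26−0.16)² = 36.4.
At s = 36.4: P(θ<0.26) ≈ 0.938. Adjusting to match 0.95 gives s ≈ 42.38.
So α = 0.16·42.38 ≈ 6.78, β = 0.84·42.38 ≈ 35.60.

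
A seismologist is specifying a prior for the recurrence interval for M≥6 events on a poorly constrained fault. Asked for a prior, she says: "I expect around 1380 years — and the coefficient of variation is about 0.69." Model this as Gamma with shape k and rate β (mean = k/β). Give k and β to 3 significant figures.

For Gamma(k, rate β): mean = k/β, variance = k/β², so CV = 1/√k.
CV = 0.69, hence k = 1/CV² = 2.1.
Then β = k/mean = 2.1/1380 = 0.00152.

k ≈ 2.1, β ≈ 0.00152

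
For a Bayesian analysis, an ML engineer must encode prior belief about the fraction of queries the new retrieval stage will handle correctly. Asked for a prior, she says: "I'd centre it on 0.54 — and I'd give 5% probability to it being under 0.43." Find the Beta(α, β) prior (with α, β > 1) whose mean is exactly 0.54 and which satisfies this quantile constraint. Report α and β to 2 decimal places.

α ≈ 29.98, β ≈ 25.54

With mean 0.54 fixed, write α = 0.54s, β = 0.46s where s = α+β.
Need P(θ < 0.43) = 0.05 under Beta(0.54s, 0.46s). Normal approximation: (q−m)/√(m(1−m)/s) ≈ z_{0.05} = -1.64, so s ≈ 0.54·0.46·(-1.64)²/(0.43−0.54)² = 55.5.
At s = 55.5: P(θ<0.43) ≈ 0.050. Adjusting to match 0.05 gives s ≈ 55.51.
So α = 0.54·55.51 ≈ 29.98, β = 0.46·55.51 ≈ 25.54.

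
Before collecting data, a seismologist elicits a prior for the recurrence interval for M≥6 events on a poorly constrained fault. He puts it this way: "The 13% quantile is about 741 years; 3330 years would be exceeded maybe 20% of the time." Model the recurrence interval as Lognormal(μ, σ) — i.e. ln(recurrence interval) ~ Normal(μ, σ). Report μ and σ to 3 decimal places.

If T ~ Lognormal(μ,σ) then ln T ~ Normal(μ,σ), so the p-quantile of ln T is μ + z_p·σ.
ln(741) = 6.608 and ln(3330) = 8.111; z_{0.13} = -1.126, z_{0.8} = 0.8416.
σ = (8.111 − 6.608)/(0.8416 − (-1.126)) = 0.764.
μ = 6.608 − (-1.126)·0.764 = 7.468.

μ ≈ 7.468, σ ≈ 0.764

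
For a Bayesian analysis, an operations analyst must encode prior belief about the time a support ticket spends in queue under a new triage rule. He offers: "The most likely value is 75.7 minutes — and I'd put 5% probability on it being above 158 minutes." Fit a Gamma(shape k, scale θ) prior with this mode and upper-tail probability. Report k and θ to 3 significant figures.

Gamma(k,θ) with k>1 has mode (k−1)θ, so θ = 75.7/(k−1).
Need P(X < 158) = 0.95 with θ tied to k this way. Start at k = 2, θ = 75.7: P(X<158) ≈ 0.617.
Too low — raise k to concentrate. Iterating converges to k ≈ 6.1.
Then θ = 75.7/(6.1−1) ≈ 14.8.

k ≈ 6.1, θ ≈ 14.8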